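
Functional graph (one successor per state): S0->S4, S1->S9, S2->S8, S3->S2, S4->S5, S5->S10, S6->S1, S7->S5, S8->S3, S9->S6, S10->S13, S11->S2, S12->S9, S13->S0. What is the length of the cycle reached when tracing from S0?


Trace from S0 until a state repeats:
  S0 -> S4 -> S5 -> S10 -> S13 -> S0
S0 first seen at step 0, revisited at step 5.
Cycle length = 5 - 0 = 5

5


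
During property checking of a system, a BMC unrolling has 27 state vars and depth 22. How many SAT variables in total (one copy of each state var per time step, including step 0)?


BMC unrolls to depth k, creating one copy of each state var for steps 0..k.
Step count = 22 + 1 = 23 (steps 0 through 22)
Vars per step = 27
Total = 27 * 23 = 621

621


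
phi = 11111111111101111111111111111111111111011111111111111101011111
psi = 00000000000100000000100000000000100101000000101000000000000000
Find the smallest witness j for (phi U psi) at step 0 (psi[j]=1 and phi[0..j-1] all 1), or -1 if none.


(phi U psi) at 0: need smallest j with psi[j]=1 and phi[i]=1 for all i in [0,j).
Scan from step 0:
  step 0: phi=1, psi=0 -> continue
  step 1: phi=1, psi=0 -> continue
  step 2: phi=1, psi=0 -> continue
  step 3: phi=1, psi=0 -> continue
  step 11: psi=1 and phi held for [0,11) -> witness found
Witness step = 11

11


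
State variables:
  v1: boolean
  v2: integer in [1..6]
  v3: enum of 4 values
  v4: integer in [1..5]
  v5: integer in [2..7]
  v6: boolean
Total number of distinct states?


State space = product of domain sizes of all variables.
Domain sizes:
  v1 (boolean): 2
  v2 (integer in [1..6]): 6
  v3 (enum of 4 values): 4
  v4 (integer in [1..5]): 5
  v5 (integer in [2..7]): 6
  v6 (boolean): 2
Product = 2 * 6 * 4 * 5 * 6 * 2 = 2880

2880


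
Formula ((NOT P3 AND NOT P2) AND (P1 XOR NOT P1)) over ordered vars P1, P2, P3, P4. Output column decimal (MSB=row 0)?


Formula: ((NOT P3 AND NOT P2) AND (P1 XOR NOT P1)) over P1, P2, P3, P4 (16 rows)
Evaluate each row (bits = P1,P2,P3,P4, MSB first):
  row 0 [0000]: ((NOT 0 AND NOT 0) AND (0 XOR NOT 0)) -> 1
  row 1 [0001]: ((NOT 0 AND NOT 0) AND (0 XOR NOT 0)) -> 1
  row 2 [0010]: ((NOT 1 AND NOT 0) AND (0 XOR NOT 0)) -> 0
  row 3 [0011]: ((NOT 1 AND NOT 0) AND (0 XOR NOT 0)) -> 0
  row 4 [0100]: ((NOT 0 AND NOT 1) AND (0 XOR NOT 0)) -> 0
  row 5 [0101]: ((NOT 0 AND NOT 1) AND (0 XOR NOT 0)) -> 0
  row 6 [0110]: ((NOT 1 AND NOT 1) AND (0 XOR NOT 0)) -> 0
  row 7 [0111]: ((NOT 1 AND NOT 1) AND (0 XOR NOT 0)) -> 0
  row 8 [1000]: ((NOT 0 AND NOT 0) AND (1 XOR NOT 1)) -> 1
  row 9 [1001]: ((NOT 0 AND NOT 0) AND (1 XOR NOT 1)) -> 1
  row 10 [1010]: ((NOT 1 AND NOT 0) AND (1 XOR NOT 1)) -> 0
  row 11 [1011]: ((NOT 1 AND NOT 0) AND (1 XOR NOT 1)) -> 0
  row 12 [1100]: ((NOT 0 AND NOT 1) AND (1 XOR NOT 1)) -> 0
  row 13 [1101]: ((NOT 0 AND NOT 1) AND (1 XOR NOT 1)) -> 0
  row 14 [1110]: ((NOT 1 AND NOT 1) AND (1 XOR NOT 1)) -> 0
  row 15 [1111]: ((NOT 1 AND NOT 1) AND (1 XOR NOT 1)) -> 0
Full result column, 4 rows per line (P1,P2 fixed per line; P3,P4 runs 00..11 left to right):
  rows 0-3 [P1,P2=00]: 1100  = hex C
  rows 4-7 [P1,P2=01]: 0000  = hex 0
  rows 8-11 [P1,P2=10]: 1100  = hex C
  rows 12-15 [P1,P2=11]: 0000  = hex 0
Output column (row 0 .. row 15) = 1100000011000000
Output column grouped in 4s = 1100 0000 1100 0000 = 0xC0C0
Convert to decimal digit by digit (value = value*16 + digit):
  C -> 12
  12*16 + 0 = 192
  192*16 + 12 (C) = 3084
  3084*16 + 0 = 49344
Decimal = 49344

49344


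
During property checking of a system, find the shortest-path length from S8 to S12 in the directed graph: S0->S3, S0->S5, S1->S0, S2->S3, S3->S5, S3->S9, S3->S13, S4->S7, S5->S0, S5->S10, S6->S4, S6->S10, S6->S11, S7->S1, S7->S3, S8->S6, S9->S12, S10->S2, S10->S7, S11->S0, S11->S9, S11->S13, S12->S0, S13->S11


BFS layer-by-layer from S8:
  dist 0: {S8}
  dist 1: {S6}
  dist 2: {S4, S10, S11}
  dist 3: {S0, S2, S7, S9, S13}
  dist 4: {S1, S3, S5, S12}
  -> S12 reached at distance 4
Shortest path length = 4

4


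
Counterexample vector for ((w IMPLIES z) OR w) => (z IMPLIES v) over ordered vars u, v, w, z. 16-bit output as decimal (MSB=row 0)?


F1 = ((w IMPLIES z) OR w)
F2 = (z IMPLIES v)
Counterexample to F1=>F2 is where F1=1 and F2=0.
Evaluate each row (bits = u,v,w,z, MSB first):
  row 0 [0000]: F1=1 F2=1 -> F1&~F2 -> 0
  row 1 [0001]: F1=1 F2=0 -> F1&~F2 -> 1
  row 2 [0010]: F1=1 F2=1 -> F1&~F2 -> 0
  row 3 [0011]: F1=1 F2=0 -> F1&~F2 -> 1
  row 4 [0100]: F1=1 F2=1 -> F1&~F2 -> 0
  row 5 [0101]: F1=1 F2=1 -> F1&~F2 -> 0
  row 6 [0110]: F1=1 F2=1 -> F1&~F2 -> 0
  row 7 [0111]: F1=1 F2=1 -> F1&~F2 -> 0
  row 8 [1000]: F1=1 F2=1 -> F1&~F2 -> 0
  row 9 [1001]: F1=1 F2=0 -> F1&~F2 -> 1
  row 10 [1010]: F1=1 F2=1 -> F1&~F2 -> 0
  row 11 [1011]: F1=1 F2=0 -> F1&~F2 -> 1
  row 12 [1100]: F1=1 F2=1 -> F1&~F2 -> 0
  row 13 [1101]: F1=1 F2=1 -> F1&~F2 -> 0
  row 14 [1110]: F1=1 F2=1 -> F1&~F2 -> 0
  row 15 [1111]: F1=1 F2=1 -> F1&~F2 -> 0
Full result column, 4 rows per line (u,v fixed per line; w,z runs 00..11 left to right):
  rows 0-3 [u,v=00]: 0101  = hex 5
  rows 4-7 [u,v=01]: 0000  = hex 0
  rows 8-11 [u,v=10]: 0101  = hex 5
  rows 12-15 [u,v=11]: 0000  = hex 0
Counterexample vector (row 0 .. row 15) = 0101000001010000
Output column grouped in 4s = 0101 0000 0101 0000 = 0x5050
Convert to decimal digit by digit (value = value*16 + digit):
  5 -> 5
  5*16 + 0 = 80
  80*16 + 5 = 1285
  1285*16 + 0 = 20560
Decimal = 20560

20560


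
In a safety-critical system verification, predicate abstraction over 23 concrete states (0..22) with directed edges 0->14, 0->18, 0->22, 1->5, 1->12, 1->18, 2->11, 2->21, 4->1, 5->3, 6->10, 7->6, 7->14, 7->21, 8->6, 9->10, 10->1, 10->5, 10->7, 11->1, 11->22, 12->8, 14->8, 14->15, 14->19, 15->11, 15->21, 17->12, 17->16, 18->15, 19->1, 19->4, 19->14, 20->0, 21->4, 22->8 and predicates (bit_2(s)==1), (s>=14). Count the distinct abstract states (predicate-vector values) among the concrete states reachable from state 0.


BFS from 0:
Concrete reachable: {0, 1, 3, 4, 5, 6, 7, 8, 10, 11, 12, 14, 15, 18, 19, 21, 22}
Abstract via predicates (bit_2(s)==1), (s>=14):
  (0,0) <- {0, 1, 3, 8, 10, 11}
  (0,1) <- {18, 19}
  (1,0) <- {4, 5, 6, 7, 12}
  (1,1) <- {14, 15, 21, 22}
Distinct abstract states = 4

4


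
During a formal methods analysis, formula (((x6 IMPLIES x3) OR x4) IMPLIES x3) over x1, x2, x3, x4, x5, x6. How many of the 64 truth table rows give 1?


Formula: (((x6 IMPLIES x3) OR x4) IMPLIES x3) over 6 vars (64 rows)
Evaluate each row (x1, x2, x3, x4, x5, x6 as bits, MSB first):
  row 0 [000000]: (((0 IMPLIES 0) OR 0) IMPLIES 0) -> 0
  row 1 [000001]: (((1 IMPLIES 0) OR 0) IMPLIES 0) -> 1
  row 2 [000010]: (((0 IMPLIES 0) OR 0) IMPLIES 0) -> 0
  row 3 [000011]: (((1 IMPLIES 0) OR 0) IMPLIES 0) -> 1
  row 4 [000100]: (((0 IMPLIES 0) OR 1) IMPLIES 0) -> 0
  (every remaining row is evaluated the same way; all 64 results are listed next)
Full result column, 8 rows per line (x1,x2,x3 fixed per line; x4,x5,x6 runs 000..111 left to right):
  rows 0-7 [x1,x2,x3=000]: 01010000  (ones: 2)
  rows 8-15 [x1,x2,x3=001]: 11111111  (ones: 8)
  rows 16-23 [x1,x2,x3=010]: 01010000  (ones: 2)
  rows 24-31 [x1,x2,x3=011]: 11111111  (ones: 8)
  rows 32-39 [x1,x2,x3=100]: 01010000  (ones: 2)
  rows 40-47 [x1,x2,x3=101]: 11111111  (ones: 8)
  rows 48-55 [x1,x2,x3=110]: 01010000  (ones: 2)
  rows 56-63 [x1,x2,x3=111]: 11111111  (ones: 8)
Count of 1-rows = 2+8+2+8+2+8+2+8 = 40

40


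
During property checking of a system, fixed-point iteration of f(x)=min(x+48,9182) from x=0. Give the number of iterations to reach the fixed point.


Step 1: x=0, cap=9182, increment=48
Step 2: x grows by 48 each step until capped at 9182; fixed point is x=9182
Step 3: iterations = ceil(9182/48) = 192

192


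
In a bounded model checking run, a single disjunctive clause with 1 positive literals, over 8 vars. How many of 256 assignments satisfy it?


Step 1: Total=2^8=256
Step 2: Unsat when all 1 false: 2^7=128
Step 3: Sat=256-128=128

128


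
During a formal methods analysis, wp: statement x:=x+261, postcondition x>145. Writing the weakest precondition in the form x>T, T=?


Formula: wp(x:=E, P) = P[E/x] (substitute E for x in postcondition)
Step 1: Postcondition: x>145
Step 2: Substitute x+261 for x: x+261>145
Step 3: Solve for x: x > 145-261 = -116

-116


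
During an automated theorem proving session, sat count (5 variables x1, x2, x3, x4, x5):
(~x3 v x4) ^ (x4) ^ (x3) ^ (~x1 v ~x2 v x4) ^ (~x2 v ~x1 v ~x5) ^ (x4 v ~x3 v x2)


CNF with 6 clauses over 5 vars (32 assignments).
An assignment satisfies CNF iff every clause has >=1 true literal.
Check each row (bits = x1,x2,x3,x4,x5; clause T/F shown):
  row 0 [00000]: clauses=TFFTTT -> 0
  row 1 [00001]: clauses=TFFTTT -> 0
  row 2 [00010]: clauses=TTFTTT -> 0
  row 3 [00011]: clauses=TTFTTT -> 0
  row 4 [00100]: clauses=FFTTTF -> 0
  row 5 [00101]: clauses=FFTTTF -> 0
  row 6 [00110]: clauses=TTTTTT -> 1
  row 7 [00111]: clauses=TTTTTT -> 1
  row 8 [01000]: clauses=TFFTTT -> 0
  row 9 [01001]: clauses=TFFTTT -> 0
  row 10 [01010]: clauses=TTFTTT -> 0
  row 11 [01011]: clauses=TTFTTT -> 0
  row 12 [01100]: clauses=FFTTTT -> 0
  row 13 [01101]: clauses=FFTTTT -> 0
  row 14 [01110]: clauses=TTTTTT -> 1
  row 15 [01111]: clauses=TTTTTT -> 1
  row 16 [10000]: clauses=TFFTTT -> 0
  row 17 [10001]: clauses=TFFTTT -> 0
  row 18 [10010]: clauses=TTFTTT -> 0
  row 19 [10011]: clauses=TTFTTT -> 0
  row 20 [10100]: clauses=FFTTTF -> 0
  row 21 [10101]: clauses=FFTTTF -> 0
  row 22 [10110]: clauses=TTTTTT -> 1
  row 23 [10111]: clauses=TTTTTT -> 1
  row 24 [11000]: clauses=TFFFTT -> 0
  row 25 [11001]: clauses=TFFFFT -> 0
  row 26 [11010]: clauses=TTFTTT -> 0
  row 27 [11011]: clauses=TTFTFT -> 0
  row 28 [11100]: clauses=FFTFTT -> 0
  row 29 [11101]: clauses=FFTFFT -> 0
  row 30 [11110]: clauses=TTTTTT -> 1
  row 31 [11111]: clauses=TTTTFT -> 0
Full result column, 8 rows per line (x1,x2 fixed per line; x3,x4,x5 runs 000..111 left to right):
  rows 0-7 [x1,x2=00]: 00000011  (ones: 2)
  rows 8-15 [x1,x2=01]: 00000011  (ones: 2)
  rows 16-23 [x1,x2=10]: 00000011  (ones: 2)
  rows 24-31 [x1,x2=11]: 00000010  (ones: 1)
Satisfying assignments = 2+2+2+1 = 7

7


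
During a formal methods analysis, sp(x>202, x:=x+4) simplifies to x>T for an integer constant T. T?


Formula: sp(P, x:=E) = exists old_x. (x = E[old_x/x]) AND P[old_x/x] (old_x is the value of x before the assignment; eliminate old_x by solving x = E[old_x/x] for old_x)
Step 1: Precondition P: x>202, i.e. old_x > 202
Step 2: Assignment gives x = old_x + 4, so old_x = x - 4
Step 3: Substitute into P: x - 4 > 202
Step 4: Simplify: x > 202+4 = 206

206


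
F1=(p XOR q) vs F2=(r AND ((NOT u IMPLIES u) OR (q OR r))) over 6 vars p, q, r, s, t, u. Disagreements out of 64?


F1 = (p XOR q)
F2 = (r AND ((NOT u IMPLIES u) OR (q OR r)))
Evaluate both on each of 64 rows (bits = p,q,r,s,t,u):
  row 0 [000000]: F1=0 F2=0 -> 0
  row 1 [000001]: F1=0 F2=0 -> 0
  row 2 [000010]: F1=0 F2=0 -> 0
  row 3 [000011]: F1=0 F2=0 -> 0
  row 4 [000100]: F1=0 F2=0 -> 0
  (every remaining row is evaluated the same way; all 64 results are listed next)
Full result column, 8 rows per line (p,q,r fixed per line; s,t,u runs 000..111 left to right):
  rows 0-7 [p,q,r=000]: 00000000  (ones: 0)
  rows 8-15 [p,q,r=001]: 11111111  (ones: 8)
  rows 16-23 [p,q,r=010]: 11111111  (ones: 8)
  rows 24-31 [p,q,r=011]: 00000000  (ones: 0)
  rows 32-39 [p,q,r=100]: 11111111  (ones: 8)
  rows 40-47 [p,q,r=101]: 00000000  (ones: 0)
  rows 48-55 [p,q,r=110]: 00000000  (ones: 0)
  rows 56-63 [p,q,r=111]: 11111111  (ones: 8)
Disagreements = 0+8+8+0+8+0+0+8 = 32

32


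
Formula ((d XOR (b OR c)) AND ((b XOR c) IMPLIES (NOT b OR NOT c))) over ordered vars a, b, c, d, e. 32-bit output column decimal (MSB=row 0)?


Formula: ((d XOR (b OR c)) AND ((b XOR c) IMPLIES (NOT b OR NOT c))) over a, b, c, d, e (32 rows)
Evaluate each row (bits = a,b,c,d,e, MSB first):
  row 0 [00000]: ((0 XOR (0 OR 0)) AND ((0 XOR 0) IMPLIES (NOT 0 OR NOT 0))) -> 0
  row 1 [00001]: ((0 XOR (0 OR 0)) AND ((0 XOR 0) IMPLIES (NOT 0 OR NOT 0))) -> 0
  row 2 [00010]: ((1 XOR (0 OR 0)) AND ((0 XOR 0) IMPLIES (NOT 0 OR NOT 0))) -> 1
  row 3 [00011]: ((1 XOR (0 OR 0)) AND ((0 XOR 0) IMPLIES (NOT 0 OR NOT 0))) -> 1
  row 4 [00100]: ((0 XOR (0 OR 1)) AND ((0 XOR 1) IMPLIES (NOT 0 OR NOT 1))) -> 1
  row 5 [00101]: ((0 XOR (0 OR 1)) AND ((0 XOR 1) IMPLIES (NOT 0 OR NOT 1))) -> 1
  row 6 [00110]: ((1 XOR (0 OR 1)) AND ((0 XOR 1) IMPLIES (NOT 0 OR NOT 1))) -> 0
  row 7 [00111]: ((1 XOR (0 OR 1)) AND ((0 XOR 1) IMPLIES (NOT 0 OR NOT 1))) -> 0
  row 8 [01000]: ((0 XOR (1 OR 0)) AND ((1 XOR 0) IMPLIES (NOT 1 OR NOT 0))) -> 1
  row 9 [01001]: ((0 XOR (1 OR 0)) AND ((1 XOR 0) IMPLIES (NOT 1 OR NOT 0))) -> 1
  row 10 [01010]: ((1 XOR (1 OR 0)) AND ((1 XOR 0) IMPLIES (NOT 1 OR NOT 0))) -> 0
  row 11 [01011]: ((1 XOR (1 OR 0)) AND ((1 XOR 0) IMPLIES (NOT 1 OR NOT 0))) -> 0
  row 12 [01100]: ((0 XOR (1 OR 1)) AND ((1 XOR 1) IMPLIES (NOT 1 OR NOT 1))) -> 1
  row 13 [01101]: ((0 XOR (1 OR 1)) AND ((1 XOR 1) IMPLIES (NOT 1 OR NOT 1))) -> 1
  row 14 [01110]: ((1 XOR (1 OR 1)) AND ((1 XOR 1) IMPLIES (NOT 1 OR NOT 1))) -> 0
  row 15 [01111]: ((1 XOR (1 OR 1)) AND ((1 XOR 1) IMPLIES (NOT 1 OR NOT 1))) -> 0
  row 16 [10000]: ((0 XOR (0 OR 0)) AND ((0 XOR 0) IMPLIES (NOT 0 OR NOT 0))) -> 0
  row 17 [10001]: ((0 XOR (0 OR 0)) AND ((0 XOR 0) IMPLIES (NOT 0 OR NOT 0))) -> 0
  row 18 [10010]: ((1 XOR (0 OR 0)) AND ((0 XOR 0) IMPLIES (NOT 0 OR NOT 0))) -> 1
  row 19 [10011]: ((1 XOR (0 OR 0)) AND ((0 XOR 0) IMPLIES (NOT 0 OR NOT 0))) -> 1
  row 20 [10100]: ((0 XOR (0 OR 1)) AND ((0 XOR 1) IMPLIES (NOT 0 OR NOT 1))) -> 1
  row 21 [10101]: ((0 XOR (0 OR 1)) AND ((0 XOR 1) IMPLIES (NOT 0 OR NOT 1))) -> 1
  row 22 [10110]: ((1 XOR (0 OR 1)) AND ((0 XOR 1) IMPLIES (NOT 0 OR NOT 1))) -> 0
  row 23 [10111]: ((1 XOR (0 OR 1)) AND ((0 XOR 1) IMPLIES (NOT 0 OR NOT 1))) -> 0
  row 24 [11000]: ((0 XOR (1 OR 0)) AND ((1 XOR 0) IMPLIES (NOT 1 OR NOT 0))) -> 1
  row 25 [11001]: ((0 XOR (1 OR 0)) AND ((1 XOR 0) IMPLIES (NOT 1 OR NOT 0))) -> 1
  row 26 [11010]: ((1 XOR (1 OR 0)) AND ((1 XOR 0) IMPLIES (NOT 1 OR NOT 0))) -> 0
  row 27 [11011]: ((1 XOR (1 OR 0)) AND ((1 XOR 0) IMPLIES (NOT 1 OR NOT 0))) -> 0
  row 28 [11100]: ((0 XOR (1 OR 1)) AND ((1 XOR 1) IMPLIES (NOT 1 OR NOT 1))) -> 1
  row 29 [11101]: ((0 XOR (1 OR 1)) AND ((1 XOR 1) IMPLIES (NOT 1 OR NOT 1))) -> 1
  row 30 [11110]: ((1 XOR (1 OR 1)) AND ((1 XOR 1) IMPLIES (NOT 1 OR NOT 1))) -> 0
  row 31 [11111]: ((1 XOR (1 OR 1)) AND ((1 XOR 1) IMPLIES (NOT 1 OR NOT 1))) -> 0
Full result column, 4 rows per line (a,b,c fixed per line; d,e runs 00..11 left to right):
  rows 0-3 [a,b,c=000]: 0011  = hex 3
  rows 4-7 [a,b,c=001]: 1100  = hex C
  rows 8-11 [a,b,c=010]: 1100  = hex C
  rows 12-15 [a,b,c=011]: 1100  = hex C
  rows 16-19 [a,b,c=100]: 0011  = hex 3
  rows 20-23 [a,b,c=101]: 1100  = hex C
  rows 24-27 [a,b,c=110]: 1100  = hex C
  rows 28-31 [a,b,c=111]: 1100  = hex C
Output column (row 0 .. row 31) = 00111100110011000011110011001100
Output column grouped in 4s = 0011 1100 1100 1100 0011 1100 1100 1100 = 0x3CCC3CCC
Convert to decimal digit by digit (value = value*16 + digit):
  3 -> 3
  3*16 + 12 (C) = 60
  60*16 + 12 (C) = 972
  972*16 + 12 (C) = 15564
  15564*16 + 3 = 249027
  249027*16 + 12 (C) = 3984444
  3984444*16 + 12 (C) = 63751116
  63751116*16 + 12 (C) = 1020017868
Decimal = 1020017868

1020017868


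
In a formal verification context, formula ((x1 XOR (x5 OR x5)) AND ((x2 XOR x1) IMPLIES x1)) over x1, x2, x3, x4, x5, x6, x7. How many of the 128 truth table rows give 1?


Formula: ((x1 XOR (x5 OR x5)) AND ((x2 XOR x1) IMPLIES x1)) over 7 vars (128 rows)
Evaluate each row (x1, x2, x3, x4, x5, x6, x7 as bits, MSB first):
  row 0 [0000000]: ((0 XOR (0 OR 0)) AND ((0 XOR 0) IMPLIES 0)) -> 0
  row 1 [0000001]: ((0 XOR (0 OR 0)) AND ((0 XOR 0) IMPLIES 0)) -> 0
  row 2 [0000010]: ((0 XOR (0 OR 0)) AND ((0 XOR 0) IMPLIES 0)) -> 0
  row 3 [0000011]: ((0 XOR (0 OR 0)) AND ((0 XOR 0) IMPLIES 0)) -> 0
  row 4 [0000100]: ((0 XOR (1 OR 1)) AND ((0 XOR 0) IMPLIES 0)) -> 1
  (every remaining row is evaluated the same way; all 128 results are listed next)
Full result column, 8 rows per line (x1,x2,x3,x4 fixed per line; x5,x6,x7 runs 000..111 left to right):
  rows 0-7 [x1,x2,x3,x4=0000]: 00001111  (ones: 4)
  rows 8-15 [x1,x2,x3,x4=0001]: 00001111  (ones: 4)
  rows 16-23 [x1,x2,x3,x4=0010]: 00001111  (ones: 4)
  rows 24-31 [x1,x2,x3,x4=0011]: 00001111  (ones: 4)
  rows 32-39 [x1,x2,x3,x4=0100]: 00000000  (ones: 0)
  rows 40-47 [x1,x2,x3,x4=0101]: 00000000  (ones: 0)
  rows 48-55 [x1,x2,x3,x4=0110]: 00000000  (ones: 0)
  rows 56-63 [x1,x2,x3,x4=0111]: 00000000  (ones: 0)
  rows 64-71 [x1,x2,x3,x4=1000]: 11110000  (ones: 4)
  rows 72-79 [x1,x2,x3,x4=1001]: 11110000  (ones: 4)
  rows 80-87 [x1,x2,x3,x4=1010]: 11110000  (ones: 4)
  rows 88-95 [x1,x2,x3,x4=1011]: 11110000  (ones: 4)
  rows 96-103 [x1,x2,x3,x4=1100]: 11110000  (ones: 4)
  rows 104-111 [x1,x2,x3,x4=1101]: 11110000  (ones: 4)
  rows 112-119 [x1,x2,x3,x4=1110]: 11110000  (ones: 4)
  rows 120-127 [x1,x2,x3,x4=1111]: 11110000  (ones: 4)
Count of 1-rows = 4+4+4+4+0+0+0+0+4+4+4+4+4+4+4+4 = 48

48


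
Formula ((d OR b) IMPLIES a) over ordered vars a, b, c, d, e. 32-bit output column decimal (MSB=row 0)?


Formula: ((d OR b) IMPLIES a) over a, b, c, d, e (32 rows)
Evaluate each row (bits = a,b,c,d,e, MSB first):
  row 0 [00000]: ((0 OR 0) IMPLIES 0) -> 1
  row 1 [00001]: ((0 OR 0) IMPLIES 0) -> 1
  row 2 [00010]: ((1 OR 0) IMPLIES 0) -> 0
  row 3 [00011]: ((1 OR 0) IMPLIES 0) -> 0
  row 4 [00100]: ((0 OR 0) IMPLIES 0) -> 1
  row 5 [00101]: ((0 OR 0) IMPLIES 0) -> 1
  row 6 [00110]: ((1 OR 0) IMPLIES 0) -> 0
  row 7 [00111]: ((1 OR 0) IMPLIES 0) -> 0
  row 8 [01000]: ((0 OR 1) IMPLIES 0) -> 0
  row 9 [01001]: ((0 OR 1) IMPLIES 0) -> 0
  row 10 [01010]: ((1 OR 1) IMPLIES 0) -> 0
  row 11 [01011]: ((1 OR 1) IMPLIES 0) -> 0
  row 12 [01100]: ((0 OR 1) IMPLIES 0) -> 0
  row 13 [01101]: ((0 OR 1) IMPLIES 0) -> 0
  row 14 [01110]: ((1 OR 1) IMPLIES 0) -> 0
  row 15 [01111]: ((1 OR 1) IMPLIES 0) -> 0
  row 16 [10000]: ((0 OR 0) IMPLIES 1) -> 1
  row 17 [10001]: ((0 OR 0) IMPLIES 1) -> 1
  row 18 [10010]: ((1 OR 0) IMPLIES 1) -> 1
  row 19 [10011]: ((1 OR 0) IMPLIES 1) -> 1
  row 20 [10100]: ((0 OR 0) IMPLIES 1) -> 1
  row 21 [10101]: ((0 OR 0) IMPLIES 1) -> 1
  row 22 [10110]: ((1 OR 0) IMPLIES 1) -> 1
  row 23 [10111]: ((1 OR 0) IMPLIES 1) -> 1
  row 24 [11000]: ((0 OR 1) IMPLIES 1) -> 1
  row 25 [11001]: ((0 OR 1) IMPLIES 1) -> 1
  row 26 [11010]: ((1 OR 1) IMPLIES 1) -> 1
  row 27 [11011]: ((1 OR 1) IMPLIES 1) -> 1
  row 28 [11100]: ((0 OR 1) IMPLIES 1) -> 1
  row 29 [11101]: ((0 OR 1) IMPLIES 1) -> 1
  row 30 [11110]: ((1 OR 1) IMPLIES 1) -> 1
  row 31 [11111]: ((1 OR 1) IMPLIES 1) -> 1
Full result column, 4 rows per line (a,b,c fixed per line; d,e runs 00..11 left to right):
  rows 0-3 [a,b,c=000]: 1100  = hex C
  rows 4-7 [a,b,c=001]: 1100  = hex C
  rows 8-11 [a,b,c=010]: 0000  = hex 0
  rows 12-15 [a,b,c=011]: 0000  = hex 0
  rows 16-19 [a,b,c=100]: 1111  = hex F
  rows 20-23 [a,b,c=101]: 1111  = hex F
  rows 24-27 [a,b,c=110]: 1111  = hex F
  rows 28-31 [a,b,c=111]: 1111  = hex F
Output column (row 0 .. row 31) = 11001100000000001111111111111111
Output column grouped in 4s = 1100 1100 0000 0000 1111 1111 1111 1111 = 0xCC00FFFF
Convert to decimal digit by digit (value = value*16 + digit):
  C -> 12
  12*16 + 12 (C) = 204
  204*16 + 0 = 3264
  3264*16 + 0 = 52224
  52224*16 + 15 (F) = 835599
  835599*16 + 15 (F) = 13369599
  13369599*16 + 15 (F) = 213913599
  213913599*16 + 15 (F) = 3422617599
Decimal = 3422617599

3422617599


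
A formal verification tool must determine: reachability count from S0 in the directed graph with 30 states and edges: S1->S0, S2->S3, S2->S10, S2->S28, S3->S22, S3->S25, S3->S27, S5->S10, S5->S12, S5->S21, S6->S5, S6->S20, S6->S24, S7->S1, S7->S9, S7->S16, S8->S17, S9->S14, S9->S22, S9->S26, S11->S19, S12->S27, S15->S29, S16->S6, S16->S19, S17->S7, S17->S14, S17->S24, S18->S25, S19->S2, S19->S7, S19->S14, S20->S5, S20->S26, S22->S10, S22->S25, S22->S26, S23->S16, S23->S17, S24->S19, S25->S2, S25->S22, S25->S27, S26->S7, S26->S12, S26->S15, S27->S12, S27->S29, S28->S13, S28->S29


BFS from S0:
  layer 0: {S0}
Reachable set: {S0}
Count = 1

1


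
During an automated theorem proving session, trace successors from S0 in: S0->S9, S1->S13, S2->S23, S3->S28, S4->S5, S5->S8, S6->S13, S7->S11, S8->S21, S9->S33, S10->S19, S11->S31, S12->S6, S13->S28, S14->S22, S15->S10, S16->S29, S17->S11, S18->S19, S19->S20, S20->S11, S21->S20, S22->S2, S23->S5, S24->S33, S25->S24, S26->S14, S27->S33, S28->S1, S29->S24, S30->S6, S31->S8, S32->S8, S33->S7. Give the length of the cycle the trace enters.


Trace from S0 until a state repeats:
  S0 -> S9 -> S33 -> S7 -> S11 -> S31 -> S8 -> S21 -> S20 -> S11
S11 first seen at step 4, revisited at step 9.
Cycle length = 9 - 4 = 5

5


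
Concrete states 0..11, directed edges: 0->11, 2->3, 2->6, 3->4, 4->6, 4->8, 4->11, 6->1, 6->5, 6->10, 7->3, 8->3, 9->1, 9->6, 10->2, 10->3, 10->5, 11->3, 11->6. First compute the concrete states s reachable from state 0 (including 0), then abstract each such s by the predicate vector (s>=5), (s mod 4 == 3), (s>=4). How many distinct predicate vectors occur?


BFS from 0:
Concrete reachable: {0, 1, 2, 3, 4, 5, 6, 8, 10, 11}
Abstract via predicates (s>=5), (s mod 4 == 3), (s>=4):
  (0,0,0) <- {0, 1, 2}
  (0,0,1) <- {4}
  (0,1,0) <- {3}
  (1,0,1) <- {5, 6, 8, 10}
  (1,1,1) <- {11}
Distinct abstract states = 5

5


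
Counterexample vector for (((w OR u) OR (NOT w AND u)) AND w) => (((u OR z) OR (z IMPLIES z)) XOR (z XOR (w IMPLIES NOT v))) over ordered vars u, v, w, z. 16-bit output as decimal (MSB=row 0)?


F1 = (((w OR u) OR (NOT w AND u)) AND w)
F2 = (((u OR z) OR (z IMPLIES z)) XOR (z XOR (w IMPLIES NOT v)))
Counterexample to F1=>F2 is where F1=1 and F2=0.
Evaluate each row (bits = u,v,w,z, MSB first):
  row 0 [0000]: F1=0 F2=0 -> F1&~F2 -> 0
  row 1 [0001]: F1=0 F2=1 -> F1&~F2 -> 0
  row 2 [0010]: F1=1 F2=0 -> F1&~F2 -> 1
  row 3 [0011]: F1=1 F2=1 -> F1&~F2 -> 0
  row 4 [0100]: F1=0 F2=0 -> F1&~F2 -> 0
  row 5 [0101]: F1=0 F2=1 -> F1&~F2 -> 0
  row 6 [0110]: F1=1 F2=1 -> F1&~F2 -> 0
  row 7 [0111]: F1=1 F2=0 -> F1&~F2 -> 1
  row 8 [1000]: F1=0 F2=0 -> F1&~F2 -> 0
  row 9 [1001]: F1=0 F2=1 -> F1&~F2 -> 0
  row 10 [1010]: F1=1 F2=0 -> F1&~F2 -> 1
  row 11 [1011]: F1=1 F2=1 -> F1&~F2 -> 0
  row 12 [1100]: F1=0 F2=0 -> F1&~F2 -> 0
  row 13 [1101]: F1=0 F2=1 -> F1&~F2 -> 0
  row 14 [1110]: F1=1 F2=1 -> F1&~F2 -> 0
  row 15 [1111]: F1=1 F2=0 -> F1&~F2 -> 1
Full result column, 4 rows per line (u,v fixed per line; w,z runs 00..11 left to right):
  rows 0-3 [u,v=00]: 0010  = hex 2
  rows 4-7 [u,v=01]: 0001  = hex 1
  rows 8-11 [u,v=10]: 0010  = hex 2
  rows 12-15 [u,v=11]: 0001  = hex 1
Counterexample vector (row 0 .. row 15) = 0010000100100001
Output column grouped in 4s = 0010 0001 0010 0001 = 0x2121
Convert to decimal digit by digit (value = value*16 + digit):
  2 -> 2
  2*16 + 1 = 33
  33*16 + 2 = 530
  530*16 + 1 = 8481
Decimal = 8481

8481


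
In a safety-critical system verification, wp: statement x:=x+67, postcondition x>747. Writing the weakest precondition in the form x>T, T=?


Formula: wp(x:=E, P) = P[E/x] (substitute E for x in postcondition)
Step 1: Postcondition: x>747
Step 2: Substitute x+67 for x: x+67>747
Step 3: Solve for x: x > 747-67 = 680

680


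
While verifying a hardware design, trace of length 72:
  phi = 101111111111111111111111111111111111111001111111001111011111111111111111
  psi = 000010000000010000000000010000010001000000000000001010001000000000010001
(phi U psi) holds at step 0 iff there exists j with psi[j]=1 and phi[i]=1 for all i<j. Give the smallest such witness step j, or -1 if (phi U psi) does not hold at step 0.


(phi U psi) at 0: need smallest j with psi[j]=1 and phi[i]=1 for all i in [0,j).
Scan from step 0:
  step 0: phi=1, psi=0 -> continue
  step 1: phi=0 -> phi-prefix broken from here
  step 4: psi=1 but phi already failed -> not a witness
  step 13: psi=1 but phi already failed -> not a witness
  step 25: psi=1 but phi already failed -> not a witness
  step 31: psi=1 but phi already failed -> not a witness
  step 35: psi=1 but phi already failed -> not a witness
  step 50: psi=1 but phi already failed -> not a witness
  step 52: psi=1 but phi already failed -> not a witness
  step 56: psi=1 but phi already failed -> not a witness
  step 67: psi=1 but phi already failed -> not a witness
  step 71: psi=1 but phi already failed -> not a witness
  end of trace: no witness -> -1
Witness step = -1

-1


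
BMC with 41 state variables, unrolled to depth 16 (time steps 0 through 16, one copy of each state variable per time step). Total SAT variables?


BMC unrolls to depth k, creating one copy of each state var for steps 0..k.
Step count = 16 + 1 = 17 (steps 0 through 16)
Vars per step = 41
Total = 41 * 17 = 697

697


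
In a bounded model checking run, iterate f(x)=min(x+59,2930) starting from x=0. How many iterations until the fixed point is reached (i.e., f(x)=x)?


Step 1: x=0, cap=2930, increment=59
Step 2: x grows by 59 each step until capped at 2930; fixed point is x=2930
Step 3: iterations = ceil(2930/59) = 50

50


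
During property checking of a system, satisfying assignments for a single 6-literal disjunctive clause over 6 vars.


Step 1: Total=2^6=64
Step 2: Unsat when all 6 false: 2^0=1
Step 3: Sat=64-1=63

63


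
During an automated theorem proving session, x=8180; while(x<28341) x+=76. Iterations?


Step 1: x goes from 8180 toward 28341 by 76; the body runs while x<28341, so iterations = ceil((bound-start)/step)
Step 2: Distance=20161
Step 3: ceil(20161/76)=266

266


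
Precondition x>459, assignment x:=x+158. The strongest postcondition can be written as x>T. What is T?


Formula: sp(P, x:=E) = exists old_x. (x = E[old_x/x]) AND P[old_x/x] (old_x is the value of x before the assignment; eliminate old_x by solving x = E[old_x/x] for old_x)
Step 1: Precondition P: x>459, i.e. old_x > 459
Step 2: Assignment gives x = old_x + 158, so old_x = x - 158
Step 3: Substitute into P: x - 158 > 459
Step 4: Simplify: x > 459+158 = 617

617


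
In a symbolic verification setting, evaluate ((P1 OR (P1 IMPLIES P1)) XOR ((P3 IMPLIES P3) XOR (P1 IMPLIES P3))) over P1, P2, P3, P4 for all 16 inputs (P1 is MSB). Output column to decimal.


Formula: ((P1 OR (P1 IMPLIES P1)) XOR ((P3 IMPLIES P3) XOR (P1 IMPLIES P3))) over P1, P2, P3, P4 (16 rows)
Evaluate each row (bits = P1,P2,P3,P4, MSB first):
  row 0 [0000]: ((0 OR (0 IMPLIES 0)) XOR ((0 IMPLIES 0) XOR (0 IMPLIES 0))) -> 1
  row 1 [0001]: ((0 OR (0 IMPLIES 0)) XOR ((0 IMPLIES 0) XOR (0 IMPLIES 0))) -> 1
  row 2 [0010]: ((0 OR (0 IMPLIES 0)) XOR ((1 IMPLIES 1) XOR (0 IMPLIES 1))) -> 1
  row 3 [0011]: ((0 OR (0 IMPLIES 0)) XOR ((1 IMPLIES 1) XOR (0 IMPLIES 1))) -> 1
  row 4 [0100]: ((0 OR (0 IMPLIES 0)) XOR ((0 IMPLIES 0) XOR (0 IMPLIES 0))) -> 1
  row 5 [0101]: ((0 OR (0 IMPLIES 0)) XOR ((0 IMPLIES 0) XOR (0 IMPLIES 0))) -> 1
  row 6 [0110]: ((0 OR (0 IMPLIES 0)) XOR ((1 IMPLIES 1) XOR (0 IMPLIES 1))) -> 1
  row 7 [0111]: ((0 OR (0 IMPLIES 0)) XOR ((1 IMPLIES 1) XOR (0 IMPLIES 1))) -> 1
  row 8 [1000]: ((1 OR (1 IMPLIES 1)) XOR ((0 IMPLIES 0) XOR (1 IMPLIES 0))) -> 0
  row 9 [1001]: ((1 OR (1 IMPLIES 1)) XOR ((0 IMPLIES 0) XOR (1 IMPLIES 0))) -> 0
  row 10 [1010]: ((1 OR (1 IMPLIES 1)) XOR ((1 IMPLIES 1) XOR (1 IMPLIES 1))) -> 1
  row 11 [1011]: ((1 OR (1 IMPLIES 1)) XOR ((1 IMPLIES 1) XOR (1 IMPLIES 1))) -> 1
  row 12 [1100]: ((1 OR (1 IMPLIES 1)) XOR ((0 IMPLIES 0) XOR (1 IMPLIES 0))) -> 0
  row 13 [1101]: ((1 OR (1 IMPLIES 1)) XOR ((0 IMPLIES 0) XOR (1 IMPLIES 0))) -> 0
  row 14 [1110]: ((1 OR (1 IMPLIES 1)) XOR ((1 IMPLIES 1) XOR (1 IMPLIES 1))) -> 1
  row 15 [1111]: ((1 OR (1 IMPLIES 1)) XOR ((1 IMPLIES 1) XOR (1 IMPLIES 1))) -> 1
Full result column, 4 rows per line (P1,P2 fixed per line; P3,P4 runs 00..11 left to right):
  rows 0-3 [P1,P2=00]: 1111  = hex F
  rows 4-7 [P1,P2=01]: 1111  = hex F
  rows 8-11 [P1,P2=10]: 0011  = hex 3
  rows 12-15 [P1,P2=11]: 0011  = hex 3
Output column (row 0 .. row 15) = 1111111100110011
Output column grouped in 4s = 1111 1111 0011 0011 = 0xFF33
Convert to decimal digit by digit (value = value*16 + digit):
  F -> 15
  15*16 + 15 (F) = 255
  255*16 + 3 = 4083
  4083*16 + 3 = 65331
Decimal = 65331

65331


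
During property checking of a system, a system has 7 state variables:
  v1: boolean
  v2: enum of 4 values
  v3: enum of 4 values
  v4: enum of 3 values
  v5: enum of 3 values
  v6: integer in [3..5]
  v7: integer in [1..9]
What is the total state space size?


State space = product of domain sizes of all variables.
Domain sizes:
  v1 (boolean): 2
  v2 (enum of 4 values): 4
  v3 (enum of 4 values): 4
  v4 (enum of 3 values): 3
  v5 (enum of 3 values): 3
  v6 (integer in [3..5]): 3
  v7 (integer in [1..9]): 9
Product = 2 * 4 * 4 * 3 * 3 * 3 * 9 = 7776

7776


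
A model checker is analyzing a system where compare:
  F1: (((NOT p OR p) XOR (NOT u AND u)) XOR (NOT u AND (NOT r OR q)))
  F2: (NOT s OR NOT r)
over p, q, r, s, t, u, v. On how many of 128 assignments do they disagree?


F1 = (((NOT p OR p) XOR (NOT u AND u)) XOR (NOT u AND (NOT r OR q)))
F2 = (NOT s OR NOT r)
Evaluate both on each of 128 rows (bits = p,q,r,s,t,u,v):
  row 0 [0000000]: F1=0 F2=1 (differ) -> 1
  row 1 [0000001]: F1=0 F2=1 (differ) -> 1
  row 2 [0000010]: F1=1 F2=1 -> 0
  row 3 [0000011]: F1=1 F2=1 -> 0
  row 4 [0000100]: F1=0 F2=1 (differ) -> 1
  (every remaining row is evaluated the same way; all 128 results are listed next)
Full result column, 8 rows per line (p,q,r,s fixed per line; t,u,v runs 000..111 left to right):
  rows 0-7 [p,q,r,s=0000]: 11001100  (ones: 4)
  rows 8-15 [p,q,r,s=0001]: 11001100  (ones: 4)
  rows 16-23 [p,q,r,s=0010]: 00000000  (ones: 0)
  rows 24-31 [p,q,r,s=0011]: 11111111  (ones: 8)
  rows 32-39 [p,q,r,s=0100]: 11001100  (ones: 4)
  rows 40-47 [p,q,r,s=0101]: 11001100  (ones: 4)
  rows 48-55 [p,q,r,s=0110]: 11001100  (ones: 4)
  rows 56-63 [p,q,r,s=0111]: 00110011  (ones: 4)
  rows 64-71 [p,q,r,s=1000]: 11001100  (ones: 4)
  rows 72-79 [p,q,r,s=1001]: 11001100  (ones: 4)
  rows 80-87 [p,q,r,s=1010]: 00000000  (ones: 0)
  rows 88-95 [p,q,r,s=1011]: 11111111  (ones: 8)
  rows 96-103 [p,q,r,s=1100]: 11001100  (ones: 4)
  rows 104-111 [p,q,r,s=1101]: 11001100  (ones: 4)
  rows 112-119 [p,q,r,s=1110]: 11001100  (ones: 4)
  rows 120-127 [p,q,r,s=1111]: 00110011  (ones: 4)
Disagreements = 4+4+0+8+4+4+4+4+4+4+0+8+4+4+4+4 = 64

64


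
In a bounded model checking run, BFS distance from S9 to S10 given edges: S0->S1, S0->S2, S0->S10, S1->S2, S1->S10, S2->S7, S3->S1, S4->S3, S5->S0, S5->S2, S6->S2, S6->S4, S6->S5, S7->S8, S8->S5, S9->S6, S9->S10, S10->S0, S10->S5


BFS layer-by-layer from S9:
  dist 0: {S9}
  dist 1: {S6, S10}
  -> S10 reached at distance 1
Shortest path length = 1

1


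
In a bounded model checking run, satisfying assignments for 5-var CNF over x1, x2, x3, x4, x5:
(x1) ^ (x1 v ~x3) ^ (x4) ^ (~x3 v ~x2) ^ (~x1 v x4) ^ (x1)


CNF with 6 clauses over 5 vars (32 assignments).
An assignment satisfies CNF iff every clause has >=1 true literal.
Check each row (bits = x1,x2,x3,x4,x5; clause T/F shown):
  row 0 [00000]: clauses=FTFTTF -> 0
  row 1 [00001]: clauses=FTFTTF -> 0
  row 2 [00010]: clauses=FTTTTF -> 0
  row 3 [00011]: clauses=FTTTTF -> 0
  row 4 [00100]: clauses=FFFTTF -> 0
  row 5 [00101]: clauses=FFFTTF -> 0
  row 6 [00110]: clauses=FFTTTF -> 0
  row 7 [00111]: clauses=FFTTTF -> 0
  row 8 [01000]: clauses=FTFTTF -> 0
  row 9 [01001]: clauses=FTFTTF -> 0
  row 10 [01010]: clauses=FTTTTF -> 0
  row 11 [01011]: clauses=FTTTTF -> 0
  row 12 [01100]: clauses=FFFFTF -> 0
  row 13 [01101]: clauses=FFFFTF -> 0
  row 14 [01110]: clauses=FFTFTF -> 0
  row 15 [01111]: clauses=FFTFTF -> 0
  row 16 [10000]: clauses=TTFTFT -> 0
  row 17 [10001]: clauses=TTFTFT -> 0
  row 18 [10010]: clauses=TTTTTT -> 1
  row 19 [10011]: clauses=TTTTTT -> 1
  row 20 [10100]: clauses=TTFTFT -> 0
  row 21 [10101]: clauses=TTFTFT -> 0
  row 22 [10110]: clauses=TTTTTT -> 1
  row 23 [10111]: clauses=TTTTTT -> 1
  row 24 [11000]: clauses=TTFTFT -> 0
  row 25 [11001]: clauses=TTFTFT -> 0
  row 26 [11010]: clauses=TTTTTT -> 1
  row 27 [11011]: clauses=TTTTTT -> 1
  row 28 [11100]: clauses=TTFFFT -> 0
  row 29 [11101]: clauses=TTFFFT -> 0
  row 30 [11110]: clauses=TTTFTT -> 0
  row 31 [11111]: clauses=TTTFTT -> 0
Full result column, 8 rows per line (x1,x2 fixed per line; x3,x4,x5 runs 000..111 left to right):
  rows 0-7 [x1,x2=00]: 00000000  (ones: 0)
  rows 8-15 [x1,x2=01]: 00000000  (ones: 0)
  rows 16-23 [x1,x2=10]: 00110011  (ones: 4)
  rows 24-31 [x1,x2=11]: 00110000  (ones: 2)
Satisfying assignments = 0+0+4+2 = 6

6


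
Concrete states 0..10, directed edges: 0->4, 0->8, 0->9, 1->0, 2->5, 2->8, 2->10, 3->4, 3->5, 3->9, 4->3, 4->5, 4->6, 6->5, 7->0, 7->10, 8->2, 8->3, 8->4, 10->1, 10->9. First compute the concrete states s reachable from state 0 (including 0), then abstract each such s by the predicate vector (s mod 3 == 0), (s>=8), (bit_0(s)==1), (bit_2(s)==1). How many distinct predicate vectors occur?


BFS from 0:
Concrete reachable: {0, 1, 2, 3, 4, 5, 6, 8, 9, 10}
Abstract via predicates (s mod 3 == 0), (s>=8), (bit_0(s)==1), (bit_2(s)==1):
  (0,0,0,0) <- {2}
  (0,0,0,1) <- {4}
  (0,0,1,0) <- {1}
  (0,0,1,1) <- {5}
  (0,1,0,0) <- {8, 10}
  (1,0,0,0) <- {0}
  (1,0,0,1) <- {6}
  (1,0,1,0) <- {3}
  (1,1,1,0) <- {9}
Distinct abstract states = 9

9


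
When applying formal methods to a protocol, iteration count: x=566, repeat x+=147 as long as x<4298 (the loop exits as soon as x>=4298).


Step 1: x goes from 566 toward 4298 by 147; the body runs while x<4298, so iterations = ceil((bound-start)/step)
Step 2: Distance=3732
Step 3: ceil(3732/147)=26

26


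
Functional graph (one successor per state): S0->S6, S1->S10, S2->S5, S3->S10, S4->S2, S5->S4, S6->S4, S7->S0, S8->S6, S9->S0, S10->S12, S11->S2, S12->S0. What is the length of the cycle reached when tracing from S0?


Trace from S0 until a state repeats:
  S0 -> S6 -> S4 -> S2 -> S5 -> S4
S4 first seen at step 2, revisited at step 5.
Cycle length = 5 - 2 = 3

3


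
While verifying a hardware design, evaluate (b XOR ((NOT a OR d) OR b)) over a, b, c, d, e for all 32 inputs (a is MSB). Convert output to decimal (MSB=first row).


Formula: (b XOR ((NOT a OR d) OR b)) over a, b, c, d, e (32 rows)
Evaluate each row (bits = a,b,c,d,e, MSB first):
  row 0 [00000]: (0 XOR ((NOT 0 OR 0) OR 0)) -> 1
  row 1 [00001]: (0 XOR ((NOT 0 OR 0) OR 0)) -> 1
  row 2 [00010]: (0 XOR ((NOT 0 OR 1) OR 0)) -> 1
  row 3 [00011]: (0 XOR ((NOT 0 OR 1) OR 0)) -> 1
  row 4 [00100]: (0 XOR ((NOT 0 OR 0) OR 0)) -> 1
  row 5 [00101]: (0 XOR ((NOT 0 OR 0) OR 0)) -> 1
  row 6 [00110]: (0 XOR ((NOT 0 OR 1) OR 0)) -> 1
  row 7 [00111]: (0 XOR ((NOT 0 OR 1) OR 0)) -> 1
  row 8 [01000]: (1 XOR ((NOT 0 OR 0) OR 1)) -> 0
  row 9 [01001]: (1 XOR ((NOT 0 OR 0) OR 1)) -> 0
  row 10 [01010]: (1 XOR ((NOT 0 OR 1) OR 1)) -> 0
  row 11 [01011]: (1 XOR ((NOT 0 OR 1) OR 1)) -> 0
  row 12 [01100]: (1 XOR ((NOT 0 OR 0) OR 1)) -> 0
  row 13 [01101]: (1 XOR ((NOT 0 OR 0) OR 1)) -> 0
  row 14 [01110]: (1 XOR ((NOT 0 OR 1) OR 1)) -> 0
  row 15 [01111]: (1 XOR ((NOT 0 OR 1) OR 1)) -> 0
  row 16 [10000]: (0 XOR ((NOT 1 OR 0) OR 0)) -> 0
  row 17 [10001]: (0 XOR ((NOT 1 OR 0) OR 0)) -> 0
  row 18 [10010]: (0 XOR ((NOT 1 OR 1) OR 0)) -> 1
  row 19 [10011]: (0 XOR ((NOT 1 OR 1) OR 0)) -> 1
  row 20 [10100]: (0 XOR ((NOT 1 OR 0) OR 0)) -> 0
  row 21 [10101]: (0 XOR ((NOT 1 OR 0) OR 0)) -> 0
  row 22 [10110]: (0 XOR ((NOT 1 OR 1) OR 0)) -> 1
  row 23 [10111]: (0 XOR ((NOT 1 OR 1) OR 0)) -> 1
  row 24 [11000]: (1 XOR ((NOT 1 OR 0) OR 1)) -> 0
  row 25 [11001]: (1 XOR ((NOT 1 OR 0) OR 1)) -> 0
  row 26 [11010]: (1 XOR ((NOT 1 OR 1) OR 1)) -> 0
  row 27 [11011]: (1 XOR ((NOT 1 OR 1) OR 1)) -> 0
  row 28 [11100]: (1 XOR ((NOT 1 OR 0) OR 1)) -> 0
  row 29 [11101]: (1 XOR ((NOT 1 OR 0) OR 1)) -> 0
  row 30 [11110]: (1 XOR ((NOT 1 OR 1) OR 1)) -> 0
  row 31 [11111]: (1 XOR ((NOT 1 OR 1) OR 1)) -> 0
Full result column, 4 rows per line (a,b,c fixed per line; d,e runs 00..11 left to right):
  rows 0-3 [a,b,c=000]: 1111  = hex F
  rows 4-7 [a,b,c=001]: 1111  = hex F
  rows 8-11 [a,b,c=010]: 0000  = hex 0
  rows 12-15 [a,b,c=011]: 0000  = hex 0
  rows 16-19 [a,b,c=100]: 0011  = hex 3
  rows 20-23 [a,b,c=101]: 0011  = hex 3
  rows 24-27 [a,b,c=110]: 0000  = hex 0
  rows 28-31 [a,b,c=111]: 0000  = hex 0
Output column (row 0 .. row 31) = 11111111000000000011001100000000
Output column grouped in 4s = 1111 1111 0000 0000 0011 0011 0000 0000 = 0xFF003300
Convert to decimal digit by digit (value = value*16 + digit):
  F -> 15
  15*16 + 15 (F) = 255
  255*16 + 0 = 4080
  4080*16 + 0 = 65280
  65280*16 + 3 = 1044483
  1044483*16 + 3 = 16711731
  16711731*16 + 0 = 267387696
  267387696*16 + 0 = 4278203136
Decimal = 4278203136

4278203136


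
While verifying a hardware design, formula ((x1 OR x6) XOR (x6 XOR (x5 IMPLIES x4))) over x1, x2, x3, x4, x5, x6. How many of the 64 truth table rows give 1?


Formula: ((x1 OR x6) XOR (x6 XOR (x5 IMPLIES x4))) over 6 vars (64 rows)
Evaluate each row (x1, x2, x3, x4, x5, x6 as bits, MSB first):
  row 0 [000000]: ((0 OR 0) XOR (0 XOR (0 IMPLIES 0))) -> 1
  row 1 [000001]: ((0 OR 1) XOR (1 XOR (0 IMPLIES 0))) -> 1
  row 2 [000010]: ((0 OR 0) XOR (0 XOR (1 IMPLIES 0))) -> 0
  row 3 [000011]: ((0 OR 1) XOR (1 XOR (1 IMPLIES 0))) -> 0
  row 4 [000100]: ((0 OR 0) XOR (0 XOR (0 IMPLIES 1))) -> 1
  (every remaining row is evaluated the same way; all 64 results are listed next)
Full result column, 8 rows per line (x1,x2,x3 fixed per line; x4,x5,x6 runs 000..111 left to right):
  rows 0-7 [x1,x2,x3=000]: 11001111  (ones: 6)
  rows 8-15 [x1,x2,x3=001]: 11001111  (ones: 6)
  rows 16-23 [x1,x2,x3=010]: 11001111  (ones: 6)
  rows 24-31 [x1,x2,x3=011]: 11001111  (ones: 6)
  rows 32-39 [x1,x2,x3=100]: 01100101  (ones: 4)
  rows 40-47 [x1,x2,x3=101]: 01100101  (ones: 4)
  rows 48-55 [x1,x2,x3=110]: 01100101  (ones: 4)
  rows 56-63 [x1,x2,x3=111]: 01100101  (ones: 4)
Count of 1-rows = 6+6+6+6+4+4+4+4 = 40

40


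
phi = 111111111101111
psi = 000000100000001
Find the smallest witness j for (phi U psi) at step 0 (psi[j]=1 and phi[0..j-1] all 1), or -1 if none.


(phi U psi) at 0: need smallest j with psi[j]=1 and phi[i]=1 for all i in [0,j).
Scan from step 0:
  step 0: phi=1, psi=0 -> continue
  step 1: phi=1, psi=0 -> continue
  step 2: phi=1, psi=0 -> continue
  step 3: phi=1, psi=0 -> continue
  step 6: psi=1 and phi held for [0,6) -> witness found
Witness step = 6

6


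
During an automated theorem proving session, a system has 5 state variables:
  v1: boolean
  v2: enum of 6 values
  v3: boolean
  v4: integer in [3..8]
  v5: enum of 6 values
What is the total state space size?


State space = product of domain sizes of all variables.
Domain sizes:
  v1 (boolean): 2
  v2 (enum of 6 values): 6
  v3 (boolean): 2
  v4 (integer in [3..8]): 6
  v5 (enum of 6 values): 6
Product = 2 * 6 * 2 * 6 * 6 = 864

864


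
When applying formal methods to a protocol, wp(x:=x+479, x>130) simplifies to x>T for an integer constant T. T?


Formula: wp(x:=E, P) = P[E/x] (substitute E for x in postcondition)
Step 1: Postcondition: x>130
Step 2: Substitute x+479 for x: x+479>130
Step 3: Solve for x: x > 130-479 = -349

-349


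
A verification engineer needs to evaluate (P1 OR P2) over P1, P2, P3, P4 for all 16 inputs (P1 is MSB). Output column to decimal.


Formula: (P1 OR P2) over P1, P2, P3, P4 (16 rows)
Evaluate each row (bits = P1,P2,P3,P4, MSB first):
  row 0 [0000]: (0 OR 0) -> 0
  row 1 [0001]: (0 OR 0) -> 0
  row 2 [0010]: (0 OR 0) -> 0
  row 3 [0011]: (0 OR 0) -> 0
  row 4 [0100]: (0 OR 1) -> 1
  row 5 [0101]: (0 OR 1) -> 1
  row 6 [0110]: (0 OR 1) -> 1
  row 7 [0111]: (0 OR 1) -> 1
  row 8 [1000]: (1 OR 0) -> 1
  row 9 [1001]: (1 OR 0) -> 1
  row 10 [1010]: (1 OR 0) -> 1
  row 11 [1011]: (1 OR 0) -> 1
  row 12 [1100]: (1 OR 1) -> 1
  row 13 [1101]: (1 OR 1) -> 1
  row 14 [1110]: (1 OR 1) -> 1
  row 15 [1111]: (1 OR 1) -> 1
Full result column, 4 rows per line (P1,P2 fixed per line; P3,P4 runs 00..11 left to right):
  rows 0-3 [P1,P2=00]: 0000  = hex 0
  rows 4-7 [P1,P2=01]: 1111  = hex F
  rows 8-11 [P1,P2=10]: 1111  = hex F
  rows 12-15 [P1,P2=11]: 1111  = hex F
Output column (row 0 .. row 15) = 0000111111111111
Output column grouped in 4s = 0000 1111 1111 1111 = 0x0FFF
Convert to decimal digit by digit (value = value*16 + digit):
  0 -> 0
  0*16 + 15 (F) = 15
  15*16 + 15 (F) = 255
  255*16 + 15 (F) = 4095
Decimal = 4095

4095
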